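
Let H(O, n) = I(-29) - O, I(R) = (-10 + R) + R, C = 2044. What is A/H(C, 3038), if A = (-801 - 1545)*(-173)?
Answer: -67643/352 ≈ -192.17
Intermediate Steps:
I(R) = -10 + 2*R
H(O, n) = -68 - O (H(O, n) = (-10 + 2*(-29)) - O = (-10 - 58) - O = -68 - O)
A = 405858 (A = -2346*(-173) = 405858)
A/H(C, 3038) = 405858/(-68 - 1*2044) = 405858/(-68 - 2044) = 405858/(-2112) = 405858*(-1/2112) = -67643/352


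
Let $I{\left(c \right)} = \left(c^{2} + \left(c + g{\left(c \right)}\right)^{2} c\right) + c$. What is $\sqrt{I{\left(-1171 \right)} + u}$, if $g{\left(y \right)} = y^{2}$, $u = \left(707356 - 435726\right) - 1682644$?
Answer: $2 i \sqrt{549518625894711} \approx 4.6884 \cdot 10^{7} i$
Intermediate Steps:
$u = -1411014$ ($u = \left(707356 - 435726\right) - 1682644 = 271630 - 1682644 = -1411014$)
$I{\left(c \right)} = c + c^{2} + c \left(c + c^{2}\right)^{2}$ ($I{\left(c \right)} = \left(c^{2} + \left(c + c^{2}\right)^{2} c\right) + c = \left(c^{2} + c \left(c + c^{2}\right)^{2}\right) + c = c + c^{2} + c \left(c + c^{2}\right)^{2}$)
$\sqrt{I{\left(-1171 \right)} + u} = \sqrt{- 1171 \left(1 - 1171 + \left(-1171\right)^{2} \left(1 - 1171\right)^{2}\right) - 1411014} = \sqrt{- 1171 \left(1 - 1171 + 1371241 \left(-1170\right)^{2}\right) - 1411014} = \sqrt{- 1171 \left(1 - 1171 + 1371241 \cdot 1368900\right) - 1411014} = \sqrt{- 1171 \left(1 - 1171 + 1877091804900\right) - 1411014} = \sqrt{\left(-1171\right) 1877091803730 - 1411014} = \sqrt{-2198074502167830 - 1411014} = \sqrt{-2198074503578844} = 2 i \sqrt{549518625894711}$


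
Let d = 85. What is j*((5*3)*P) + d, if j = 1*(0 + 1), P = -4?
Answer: 25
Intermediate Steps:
j = 1 (j = 1*1 = 1)
j*((5*3)*P) + d = 1*((5*3)*(-4)) + 85 = 1*(15*(-4)) + 85 = 1*(-60) + 85 = -60 + 85 = 25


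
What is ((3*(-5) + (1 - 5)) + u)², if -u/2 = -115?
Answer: 44521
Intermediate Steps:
u = 230 (u = -2*(-115) = 230)
((3*(-5) + (1 - 5)) + u)² = ((3*(-5) + (1 - 5)) + 230)² = ((-15 - 4) + 230)² = (-19 + 230)² = 211² = 44521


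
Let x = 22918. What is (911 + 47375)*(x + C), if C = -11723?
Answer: 540561770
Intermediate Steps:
(911 + 47375)*(x + C) = (911 + 47375)*(22918 - 11723) = 48286*11195 = 540561770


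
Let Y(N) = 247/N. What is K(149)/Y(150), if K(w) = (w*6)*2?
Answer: 268200/247 ≈ 1085.8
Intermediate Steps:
K(w) = 12*w (K(w) = (6*w)*2 = 12*w)
K(149)/Y(150) = (12*149)/((247/150)) = 1788/((247*(1/150))) = 1788/(247/150) = 1788*(150/247) = 268200/247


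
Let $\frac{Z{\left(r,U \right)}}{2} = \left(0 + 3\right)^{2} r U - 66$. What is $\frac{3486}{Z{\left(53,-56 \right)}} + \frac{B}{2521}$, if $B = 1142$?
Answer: $\frac{8728791}{22502446} \approx 0.3879$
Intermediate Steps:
$Z{\left(r,U \right)} = -132 + 18 U r$ ($Z{\left(r,U \right)} = 2 \left(\left(0 + 3\right)^{2} r U - 66\right) = 2 \left(3^{2} r U - 66\right) = 2 \left(9 r U - 66\right) = 2 \left(9 U r - 66\right) = 2 \left(-66 + 9 U r\right) = -132 + 18 U r$)
$\frac{3486}{Z{\left(53,-56 \right)}} + \frac{B}{2521} = \frac{3486}{-132 + 18 \left(-56\right) 53} + \frac{1142}{2521} = \frac{3486}{-132 - 53424} + 1142 \cdot \frac{1}{2521} = \frac{3486}{-53556} + \frac{1142}{2521} = 3486 \left(- \frac{1}{53556}\right) + \frac{1142}{2521} = - \frac{581}{8926} + \frac{1142}{2521} = \frac{8728791}{22502446}$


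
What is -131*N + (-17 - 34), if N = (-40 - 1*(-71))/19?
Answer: -5030/19 ≈ -264.74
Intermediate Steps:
N = 31/19 (N = (-40 + 71)*(1/19) = 31*(1/19) = 31/19 ≈ 1.6316)
-131*N + (-17 - 34) = -131*31/19 + (-17 - 34) = -4061/19 - 51 = -5030/19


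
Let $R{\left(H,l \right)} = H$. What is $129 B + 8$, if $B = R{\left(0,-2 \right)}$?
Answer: $8$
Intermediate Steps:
$B = 0$
$129 B + 8 = 129 \cdot 0 + 8 = 0 + 8 = 8$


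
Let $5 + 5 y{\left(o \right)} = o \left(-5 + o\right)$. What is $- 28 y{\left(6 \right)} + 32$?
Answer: $\frac{132}{5} \approx 26.4$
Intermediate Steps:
$y{\left(o \right)} = -1 + \frac{o \left(-5 + o\right)}{5}$
$- 28 y{\left(6 \right)} + 32 = - 28 \left(-1 - 6 + \frac{6^{2}}{5}\right) + 32 = - 28 \left(-1 - 6 + \frac{1}{5} \cdot 36\right) + 32 = - 28 \left(-1 - 6 + \frac{36}{5}\right) + 32 = \left(-28\right) \frac{1}{5} + 32 = - \frac{28}{5} + 32 = \frac{132}{5}$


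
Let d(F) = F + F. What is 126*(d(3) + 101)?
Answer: 13482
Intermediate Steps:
d(F) = 2*F
126*(d(3) + 101) = 126*(2*3 + 101) = 126*(6 + 101) = 126*107 = 13482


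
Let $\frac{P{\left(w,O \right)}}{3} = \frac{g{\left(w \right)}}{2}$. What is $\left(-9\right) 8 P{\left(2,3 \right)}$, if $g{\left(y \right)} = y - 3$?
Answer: $108$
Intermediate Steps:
$g{\left(y \right)} = -3 + y$ ($g{\left(y \right)} = y - 3 = -3 + y$)
$P{\left(w,O \right)} = - \frac{9}{2} + \frac{3 w}{2}$ ($P{\left(w,O \right)} = 3 \frac{-3 + w}{2} = 3 \left(-3 + w\right) \frac{1}{2} = 3 \left(- \frac{3}{2} + \frac{w}{2}\right) = - \frac{9}{2} + \frac{3 w}{2}$)
$\left(-9\right) 8 P{\left(2,3 \right)} = \left(-9\right) 8 \left(- \frac{9}{2} + \frac{3}{2} \cdot 2\right) = - 72 \left(- \frac{9}{2} + 3\right) = \left(-72\right) \left(- \frac{3}{2}\right) = 108$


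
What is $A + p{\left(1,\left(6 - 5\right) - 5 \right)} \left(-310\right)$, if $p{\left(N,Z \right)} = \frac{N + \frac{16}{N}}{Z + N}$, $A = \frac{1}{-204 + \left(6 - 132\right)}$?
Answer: $\frac{193233}{110} \approx 1756.7$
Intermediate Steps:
$A = - \frac{1}{330}$ ($A = \frac{1}{-204 + \left(6 - 132\right)} = \frac{1}{-204 - 126} = \frac{1}{-330} = - \frac{1}{330} \approx -0.0030303$)
$p{\left(N,Z \right)} = \frac{N + \frac{16}{N}}{N + Z}$
$A + p{\left(1,\left(6 - 5\right) - 5 \right)} \left(-310\right) = - \frac{1}{330} + \frac{16 + 1^{2}}{1 \left(1 + \left(\left(6 - 5\right) - 5\right)\right)} \left(-310\right) = - \frac{1}{330} + 1 \frac{1}{1 + \left(1 - 5\right)} \left(16 + 1\right) \left(-310\right) = - \frac{1}{330} + 1 \frac{1}{1 - 4} \cdot 17 \left(-310\right) = - \frac{1}{330} + 1 \frac{1}{-3} \cdot 17 \left(-310\right) = - \frac{1}{330} + 1 \left(- \frac{1}{3}\right) 17 \left(-310\right) = - \frac{1}{330} - - \frac{5270}{3} = - \frac{1}{330} + \frac{5270}{3} = \frac{193233}{110}$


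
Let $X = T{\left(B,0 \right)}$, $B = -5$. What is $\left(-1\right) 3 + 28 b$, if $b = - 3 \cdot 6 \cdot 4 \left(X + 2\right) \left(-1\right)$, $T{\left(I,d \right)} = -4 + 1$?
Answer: $-2019$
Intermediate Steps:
$T{\left(I,d \right)} = -3$
$X = -3$
$b = -72$ ($b = - 3 \cdot 6 \cdot 4 \left(-3 + 2\right) \left(-1\right) = \left(-3\right) 24 \left(\left(-1\right) \left(-1\right)\right) = \left(-72\right) 1 = -72$)
$\left(-1\right) 3 + 28 b = \left(-1\right) 3 + 28 \left(-72\right) = -3 - 2016 = -2019$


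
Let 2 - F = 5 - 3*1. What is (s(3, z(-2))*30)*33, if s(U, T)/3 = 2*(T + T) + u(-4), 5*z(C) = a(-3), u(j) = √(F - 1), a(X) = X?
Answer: -7128 + 2970*I ≈ -7128.0 + 2970.0*I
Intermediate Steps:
F = 0 (F = 2 - (5 - 3*1) = 2 - (5 - 3) = 2 - 1*2 = 2 - 2 = 0)
u(j) = I (u(j) = √(0 - 1) = √(-1) = I)
z(C) = -⅗ (z(C) = (⅕)*(-3) = -⅗)
s(U, T) = 3*I + 12*T (s(U, T) = 3*(2*(T + T) + I) = 3*(2*(2*T) + I) = 3*(4*T + I) = 3*(I + 4*T) = 3*I + 12*T)
(s(3, z(-2))*30)*33 = ((3*I + 12*(-⅗))*30)*33 = ((3*I - 36/5)*30)*33 = ((-36/5 + 3*I)*30)*33 = (-216 + 90*I)*33 = -7128 + 2970*I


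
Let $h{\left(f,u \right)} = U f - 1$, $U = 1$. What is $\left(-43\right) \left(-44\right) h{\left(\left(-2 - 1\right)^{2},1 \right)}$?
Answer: $15136$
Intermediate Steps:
$h{\left(f,u \right)} = -1 + f$ ($h{\left(f,u \right)} = 1 f - 1 = f - 1 = -1 + f$)
$\left(-43\right) \left(-44\right) h{\left(\left(-2 - 1\right)^{2},1 \right)} = \left(-43\right) \left(-44\right) \left(-1 + \left(-2 - 1\right)^{2}\right) = 1892 \left(-1 + \left(-3\right)^{2}\right) = 1892 \left(-1 + 9\right) = 1892 \cdot 8 = 15136$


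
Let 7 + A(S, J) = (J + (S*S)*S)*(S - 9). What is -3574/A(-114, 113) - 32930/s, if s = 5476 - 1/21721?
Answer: -13033452872466811/2167353614978517 ≈ -6.0135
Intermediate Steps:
s = 118944195/21721 (s = 5476 - 1*1/21721 = 5476 - 1/21721 = 118944195/21721 ≈ 5476.0)
A(S, J) = -7 + (-9 + S)*(J + S**3) (A(S, J) = -7 + (J + (S*S)*S)*(S - 9) = -7 + (J + S**2*S)*(-9 + S) = -7 + (J + S**3)*(-9 + S) = -7 + (-9 + S)*(J + S**3))
-3574/A(-114, 113) - 32930/s = -3574/(-7 + (-114)**4 - 9*113 - 9*(-114)**3 + 113*(-114)) - 32930/118944195/21721 = -3574/(-7 + 168896016 - 1017 - 9*(-1481544) - 12882) - 32930*21721/118944195 = -3574/(-7 + 168896016 - 1017 + 13333896 - 12882) - 143054506/23788839 = -3574/182216006 - 143054506/23788839 = -3574*1/182216006 - 143054506/23788839 = -1787/91108003 - 143054506/23788839 = -13033452872466811/2167353614978517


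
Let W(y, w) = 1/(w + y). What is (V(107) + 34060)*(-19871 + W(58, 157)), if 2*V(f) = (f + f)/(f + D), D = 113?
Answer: -8003346434262/11825 ≈ -6.7682e+8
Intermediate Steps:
V(f) = f/(113 + f) (V(f) = ((f + f)/(f + 113))/2 = ((2*f)/(113 + f))/2 = (2*f/(113 + f))/2 = f/(113 + f))
(V(107) + 34060)*(-19871 + W(58, 157)) = (107/(113 + 107) + 34060)*(-19871 + 1/(157 + 58)) = (107/220 + 34060)*(-19871 + 1/215) = (107*(1/220) + 34060)*(-19871 + 1/215) = (107/220 + 34060)*(-4272264/215) = (7493307/220)*(-4272264/215) = -8003346434262/11825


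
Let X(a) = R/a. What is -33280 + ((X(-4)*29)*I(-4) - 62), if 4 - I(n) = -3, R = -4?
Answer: -33139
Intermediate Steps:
I(n) = 7 (I(n) = 4 - 1*(-3) = 4 + 3 = 7)
X(a) = -4/a
-33280 + ((X(-4)*29)*I(-4) - 62) = -33280 + ((-4/(-4)*29)*7 - 62) = -33280 + ((-4*(-¼)*29)*7 - 62) = -33280 + ((1*29)*7 - 62) = -33280 + (29*7 - 62) = -33280 + (203 - 62) = -33280 + 141 = -33139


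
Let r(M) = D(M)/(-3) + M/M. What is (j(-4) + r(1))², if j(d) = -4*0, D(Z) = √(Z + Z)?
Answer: (3 - √2)²/9 ≈ 0.27941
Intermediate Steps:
D(Z) = √2*√Z (D(Z) = √(2*Z) = √2*√Z)
j(d) = 0
r(M) = 1 - √2*√M/3 (r(M) = (√2*√M)/(-3) + M/M = (√2*√M)*(-⅓) + 1 = -√2*√M/3 + 1 = 1 - √2*√M/3)
(j(-4) + r(1))² = (0 + (1 - √2*√1/3))² = (0 + (1 - ⅓*√2*1))² = (0 + (1 - √2/3))² = (1 - √2/3)²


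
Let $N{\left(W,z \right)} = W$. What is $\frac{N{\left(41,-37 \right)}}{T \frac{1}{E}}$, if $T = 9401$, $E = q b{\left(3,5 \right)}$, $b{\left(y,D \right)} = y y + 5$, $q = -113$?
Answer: $- \frac{9266}{1343} \approx -6.8995$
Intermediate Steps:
$b{\left(y,D \right)} = 5 + y^{2}$ ($b{\left(y,D \right)} = y^{2} + 5 = 5 + y^{2}$)
$E = -1582$ ($E = - 113 \left(5 + 3^{2}\right) = - 113 \left(5 + 9\right) = \left(-113\right) 14 = -1582$)
$\frac{N{\left(41,-37 \right)}}{T \frac{1}{E}} = \frac{41}{9401 \frac{1}{-1582}} = \frac{41}{9401 \left(- \frac{1}{1582}\right)} = \frac{41}{- \frac{1343}{226}} = 41 \left(- \frac{226}{1343}\right) = - \frac{9266}{1343}$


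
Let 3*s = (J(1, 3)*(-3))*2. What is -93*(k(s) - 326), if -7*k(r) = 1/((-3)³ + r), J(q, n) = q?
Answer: 6154461/203 ≈ 30318.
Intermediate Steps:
s = -2 (s = ((1*(-3))*2)/3 = (-3*2)/3 = (⅓)*(-6) = -2)
k(r) = -1/(7*(-27 + r)) (k(r) = -1/(7*((-3)³ + r)) = -1/(7*(-27 + r)))
-93*(k(s) - 326) = -93*(-1/(-189 + 7*(-2)) - 326) = -93*(-1/(-189 - 14) - 326) = -93*(-1/(-203) - 326) = -93*(-1*(-1/203) - 326) = -93*(1/203 - 326) = -93*(-66177/203) = 6154461/203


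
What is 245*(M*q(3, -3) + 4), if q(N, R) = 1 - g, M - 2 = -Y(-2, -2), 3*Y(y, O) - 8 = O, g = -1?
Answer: 980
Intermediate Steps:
Y(y, O) = 8/3 + O/3
M = 0 (M = 2 - (8/3 + (⅓)*(-2)) = 2 - (8/3 - ⅔) = 2 - 1*2 = 2 - 2 = 0)
q(N, R) = 2 (q(N, R) = 1 - 1*(-1) = 1 + 1 = 2)
245*(M*q(3, -3) + 4) = 245*(0*2 + 4) = 245*(0 + 4) = 245*4 = 980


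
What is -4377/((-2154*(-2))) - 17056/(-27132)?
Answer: -3773293/9740388 ≈ -0.38739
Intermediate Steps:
-4377/((-2154*(-2))) - 17056/(-27132) = -4377/4308 - 17056*(-1/27132) = -4377*1/4308 + 4264/6783 = -1459/1436 + 4264/6783 = -3773293/9740388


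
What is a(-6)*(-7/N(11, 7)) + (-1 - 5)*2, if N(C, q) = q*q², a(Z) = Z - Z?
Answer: -12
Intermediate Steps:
a(Z) = 0
N(C, q) = q³
a(-6)*(-7/N(11, 7)) + (-1 - 5)*2 = 0*(-7/(7³)) + (-1 - 5)*2 = 0*(-7/343) - 6*2 = 0*(-7*1/343) - 12 = 0*(-1/49) - 12 = 0 - 12 = -12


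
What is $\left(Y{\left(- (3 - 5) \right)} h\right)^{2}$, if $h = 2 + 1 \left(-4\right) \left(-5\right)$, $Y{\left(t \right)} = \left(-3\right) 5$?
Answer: $108900$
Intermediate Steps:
$Y{\left(t \right)} = -15$
$h = 22$ ($h = 2 - -20 = 2 + 20 = 22$)
$\left(Y{\left(- (3 - 5) \right)} h\right)^{2} = \left(\left(-15\right) 22\right)^{2} = \left(-330\right)^{2} = 108900$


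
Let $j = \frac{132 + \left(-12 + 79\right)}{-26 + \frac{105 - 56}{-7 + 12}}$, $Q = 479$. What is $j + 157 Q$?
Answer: $\frac{6090448}{81} \approx 75191.0$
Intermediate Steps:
$j = - \frac{995}{81}$ ($j = \frac{132 + 67}{-26 + \frac{49}{5}} = \frac{199}{-26 + 49 \cdot \frac{1}{5}} = \frac{199}{-26 + \frac{49}{5}} = \frac{199}{- \frac{81}{5}} = 199 \left(- \frac{5}{81}\right) = - \frac{995}{81} \approx -12.284$)
$j + 157 Q = - \frac{995}{81} + 157 \cdot 479 = - \frac{995}{81} + 75203 = \frac{6090448}{81}$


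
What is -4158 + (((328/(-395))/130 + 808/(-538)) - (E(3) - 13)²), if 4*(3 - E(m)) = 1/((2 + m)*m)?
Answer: -4236612087767/994546800 ≈ -4259.8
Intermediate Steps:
E(m) = 3 - 1/(4*m*(2 + m)) (E(m) = 3 - 1/(4*(2 + m)*m) = 3 - 1/(4*m*(2 + m)))
-4158 + (((328/(-395))/130 + 808/(-538)) - (E(3) - 13)²) = -4158 + (((328/(-395))/130 + 808/(-538)) - ((¼)*(-1 + 12*3² + 24*3)/(3*(2 + 3)) - 13)²) = -4158 + (((328*(-1/395))*(1/130) + 808*(-1/538)) - ((¼)*(⅓)*(-1 + 12*9 + 72)/5 - 13)²) = -4158 + ((-328/395*1/130 - 404/269) - ((¼)*(⅓)*(⅕)*(-1 + 108 + 72) - 13)²) = -4158 + ((-164/25675 - 404/269) - ((¼)*(⅓)*(⅕)*179 - 13)²) = -4158 + (-10416816/6906575 - (179/60 - 13)²) = -4158 + (-10416816/6906575 - (-601/60)²) = -4158 + (-10416816/6906575 - 1*361201/3600) = -4158 + (-10416816/6906575 - 361201/3600) = -4158 - 101286493367/994546800 = -4236612087767/994546800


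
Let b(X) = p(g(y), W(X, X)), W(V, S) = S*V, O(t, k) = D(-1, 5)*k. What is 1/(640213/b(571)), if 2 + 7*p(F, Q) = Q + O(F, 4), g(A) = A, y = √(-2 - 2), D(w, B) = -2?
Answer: 326031/4481491 ≈ 0.072751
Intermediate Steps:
O(t, k) = -2*k
y = 2*I (y = √(-4) = 2*I ≈ 2.0*I)
p(F, Q) = -10/7 + Q/7 (p(F, Q) = -2/7 + (Q - 2*4)/7 = -2/7 + (Q - 8)/7 = -2/7 + (-8 + Q)/7 = -2/7 + (-8/7 + Q/7) = -10/7 + Q/7)
b(X) = -10/7 + X²/7 (b(X) = -10/7 + (X*X)/7 = -10/7 + X²/7)
1/(640213/b(571)) = 1/(640213/(-10/7 + (⅐)*571²)) = 1/(640213/(-10/7 + (⅐)*326041)) = 1/(640213/(-10/7 + 326041/7)) = 1/(640213/(326031/7)) = 1/(640213*(7/326031)) = 1/(4481491/326031) = 326031/4481491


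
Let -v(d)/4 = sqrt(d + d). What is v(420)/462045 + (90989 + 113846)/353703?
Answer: 204835/353703 - 8*sqrt(210)/462045 ≈ 0.57887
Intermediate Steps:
v(d) = -4*sqrt(2)*sqrt(d) (v(d) = -4*sqrt(d + d) = -4*sqrt(2)*sqrt(d))
v(420)/462045 + (90989 + 113846)/353703 = -4*sqrt(2)*sqrt(420)/462045 + (90989 + 113846)/353703 = -4*sqrt(2)*2*sqrt(105)*(1/462045) + 204835*(1/353703) = -8*sqrt(210)*(1/462045) + 204835/353703 = -8*sqrt(210)/462045 + 204835/353703 = 204835/353703 - 8*sqrt(210)/462045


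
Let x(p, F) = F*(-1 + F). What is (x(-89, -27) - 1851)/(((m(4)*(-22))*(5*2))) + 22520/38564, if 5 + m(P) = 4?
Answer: -1863659/424204 ≈ -4.3933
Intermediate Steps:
m(P) = -1 (m(P) = -5 + 4 = -1)
(x(-89, -27) - 1851)/(((m(4)*(-22))*(5*2))) + 22520/38564 = (-27*(-1 - 27) - 1851)/(((-1*(-22))*(5*2))) + 22520/38564 = (-27*(-28) - 1851)/((22*10)) + 22520*(1/38564) = (756 - 1851)/220 + 5630/9641 = -1095*1/220 + 5630/9641 = -219/44 + 5630/9641 = -1863659/424204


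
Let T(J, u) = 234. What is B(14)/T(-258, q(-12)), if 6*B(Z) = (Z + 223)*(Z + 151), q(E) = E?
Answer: 4345/156 ≈ 27.853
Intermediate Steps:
B(Z) = (151 + Z)*(223 + Z)/6 (B(Z) = ((Z + 223)*(Z + 151))/6 = ((223 + Z)*(151 + Z))/6 = ((151 + Z)*(223 + Z))/6 = (151 + Z)*(223 + Z)/6)
B(14)/T(-258, q(-12)) = (33673/6 + (⅙)*14² + (187/3)*14)/234 = (33673/6 + (⅙)*196 + 2618/3)*(1/234) = (33673/6 + 98/3 + 2618/3)*(1/234) = (13035/2)*(1/234) = 4345/156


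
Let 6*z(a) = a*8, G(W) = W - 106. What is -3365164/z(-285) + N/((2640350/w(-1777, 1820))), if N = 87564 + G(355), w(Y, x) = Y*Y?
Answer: 5712764015233/50166650 ≈ 1.1388e+5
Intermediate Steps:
G(W) = -106 + W
w(Y, x) = Y²
z(a) = 4*a/3 (z(a) = (a*8)/6 = (8*a)/6 = 4*a/3)
N = 87813 (N = 87564 + (-106 + 355) = 87564 + 249 = 87813)
-3365164/z(-285) + N/((2640350/w(-1777, 1820))) = -3365164/((4/3)*(-285)) + 87813/((2640350/((-1777)²))) = -3365164/(-380) + 87813/((2640350/3157729)) = -3365164*(-1/380) + 87813/((2640350*(1/3157729))) = 841291/95 + 87813/(2640350/3157729) = 841291/95 + 87813*(3157729/2640350) = 841291/95 + 277289656677/2640350 = 5712764015233/50166650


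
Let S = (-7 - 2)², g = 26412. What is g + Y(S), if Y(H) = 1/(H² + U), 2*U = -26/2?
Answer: 346234910/13109 ≈ 26412.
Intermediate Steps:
S = 81 (S = (-9)² = 81)
U = -13/2 (U = (-26/2)/2 = (-26*½)/2 = (½)*(-13) = -13/2 ≈ -6.5000)
Y(H) = 1/(-13/2 + H²) (Y(H) = 1/(H² - 13/2) = 1/(-13/2 + H²))
g + Y(S) = 26412 + 2/(-13 + 2*81²) = 26412 + 2/(-13 + 2*6561) = 26412 + 2/(-13 + 13122) = 26412 + 2/13109 = 346234910/13109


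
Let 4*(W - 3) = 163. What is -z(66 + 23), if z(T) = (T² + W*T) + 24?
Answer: -47355/4 ≈ -11839.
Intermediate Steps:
W = 175/4 (W = 3 + (¼)*163 = 3 + 163/4 = 175/4 ≈ 43.750)
z(T) = 24 + T² + 175*T/4 (z(T) = (T² + 175*T/4) + 24 = 24 + T² + 175*T/4)
-z(66 + 23) = -(24 + (66 + 23)² + 175*(66 + 23)/4) = -(24 + 89² + (175/4)*89) = -(24 + 7921 + 15575/4) = -1*47355/4 = -47355/4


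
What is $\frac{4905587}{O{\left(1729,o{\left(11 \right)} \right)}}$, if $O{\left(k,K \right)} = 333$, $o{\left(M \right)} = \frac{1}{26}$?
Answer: $\frac{4905587}{333} \approx 14732.0$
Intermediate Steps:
$o{\left(M \right)} = \frac{1}{26}$
$\frac{4905587}{O{\left(1729,o{\left(11 \right)} \right)}} = \frac{4905587}{333}$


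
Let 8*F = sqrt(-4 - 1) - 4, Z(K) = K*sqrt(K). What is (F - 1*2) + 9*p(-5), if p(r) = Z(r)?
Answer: -5/2 - 359*I*sqrt(5)/8 ≈ -2.5 - 100.34*I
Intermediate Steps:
Z(K) = K**(3/2)
p(r) = r**(3/2)
F = -1/2 + I*sqrt(5)/8 (F = (sqrt(-4 - 1) - 4)/8 = (sqrt(-5) - 4)/8 = (I*sqrt(5) - 4)/8 = (-4 + I*sqrt(5))/8 = -1/2 + I*sqrt(5)/8 ≈ -0.5 + 0.27951*I)
(F - 1*2) + 9*p(-5) = ((-1/2 + I*sqrt(5)/8) - 1*2) + 9*(-5)**(3/2) = ((-1/2 + I*sqrt(5)/8) - 2) + 9*(-5*I*sqrt(5)) = (-5/2 + I*sqrt(5)/8) - 45*I*sqrt(5) = -5/2 - 359*I*sqrt(5)/8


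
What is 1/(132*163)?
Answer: 1/21516 ≈ 4.6477e-5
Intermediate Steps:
1/(132*163) = 1/21516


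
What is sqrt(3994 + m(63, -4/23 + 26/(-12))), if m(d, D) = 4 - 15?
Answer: sqrt(3983) ≈ 63.111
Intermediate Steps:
m(d, D) = -11
sqrt(3994 + m(63, -4/23 + 26/(-12))) = sqrt(3994 - 11) = sqrt(3983)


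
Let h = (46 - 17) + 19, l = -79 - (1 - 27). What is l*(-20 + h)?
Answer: -1484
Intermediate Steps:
l = -53 (l = -79 - 1*(-26) = -79 + 26 = -53)
h = 48 (h = 29 + 19 = 48)
l*(-20 + h) = -53*(-20 + 48) = -53*28 = -1484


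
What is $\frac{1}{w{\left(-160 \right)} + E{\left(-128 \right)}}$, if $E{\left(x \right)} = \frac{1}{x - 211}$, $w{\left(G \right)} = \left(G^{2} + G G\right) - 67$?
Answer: $\frac{339}{17334086} \approx 1.9557 \cdot 10^{-5}$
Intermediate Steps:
$w{\left(G \right)} = -67 + 2 G^{2}$ ($w{\left(G \right)} = \left(G^{2} + G^{2}\right) - 67 = 2 G^{2} - 67 = -67 + 2 G^{2}$)
$E{\left(x \right)} = \frac{1}{-211 + x}$
$\frac{1}{w{\left(-160 \right)} + E{\left(-128 \right)}} = \frac{1}{\left(-67 + 2 \left(-160\right)^{2}\right) + \frac{1}{-211 - 128}} = \frac{1}{\left(-67 + 2 \cdot 25600\right) + \frac{1}{-339}} = \frac{1}{\left(-67 + 51200\right) - \frac{1}{339}} = \frac{1}{51133 - \frac{1}{339}} = \frac{1}{\frac{17334086}{339}} = \frac{339}{17334086}$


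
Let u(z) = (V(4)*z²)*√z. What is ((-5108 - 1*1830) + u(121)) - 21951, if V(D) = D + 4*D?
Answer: 3192131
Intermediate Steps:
V(D) = 5*D
u(z) = 20*z^(5/2) (u(z) = ((5*4)*z²)*√z = (20*z²)*√z = 20*z^(5/2))
((-5108 - 1*1830) + u(121)) - 21951 = ((-5108 - 1*1830) + 20*121^(5/2)) - 21951 = ((-5108 - 1830) + 20*161051) - 21951 = (-6938 + 3221020) - 21951 = 3214082 - 21951 = 3192131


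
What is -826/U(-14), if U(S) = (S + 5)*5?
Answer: 826/45 ≈ 18.356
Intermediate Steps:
U(S) = 25 + 5*S (U(S) = (5 + S)*5 = 25 + 5*S)
-826/U(-14) = -826/(25 + 5*(-14)) = -826/(25 - 70) = -826/(-45) = -826*(-1/45) = 826/45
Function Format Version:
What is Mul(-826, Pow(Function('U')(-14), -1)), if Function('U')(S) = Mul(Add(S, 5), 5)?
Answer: Rational(826, 45) ≈ 18.356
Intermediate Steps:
Function('U')(S) = Add(25, Mul(5, S)) (Function('U')(S) = Mul(Add(5, S), 5) = Add(25, Mul(5, S)))
Mul(-826, Pow(Function('U')(-14), -1)) = Mul(-826, Pow(Add(25, Mul(5, -14)), -1)) = Mul(-826, Pow(Add(25, -70), -1)) = Mul(-826, Pow(-45, -1)) = Mul(-826, Rational(-1, 45)) = Rational(826, 45)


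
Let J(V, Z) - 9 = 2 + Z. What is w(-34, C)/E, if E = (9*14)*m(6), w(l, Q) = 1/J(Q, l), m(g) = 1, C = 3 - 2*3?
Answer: -1/2898 ≈ -0.00034507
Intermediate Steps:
J(V, Z) = 11 + Z (J(V, Z) = 9 + (2 + Z) = 11 + Z)
C = -3 (C = 3 - 6 = -3)
w(l, Q) = 1/(11 + l)
E = 126 (E = (9*14)*1 = 126*1 = 126)
w(-34, C)/E = 1/((11 - 34)*126) = (1/126)/(-23) = -1/23*1/126 = -1/2898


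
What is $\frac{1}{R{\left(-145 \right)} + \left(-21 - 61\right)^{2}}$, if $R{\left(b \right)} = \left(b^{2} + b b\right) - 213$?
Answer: $\frac{1}{48561} \approx 2.0593 \cdot 10^{-5}$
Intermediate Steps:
$R{\left(b \right)} = -213 + 2 b^{2}$ ($R{\left(b \right)} = \left(b^{2} + b^{2}\right) - 213 = 2 b^{2} - 213 = -213 + 2 b^{2}$)
$\frac{1}{R{\left(-145 \right)} + \left(-21 - 61\right)^{2}} = \frac{1}{\left(-213 + 2 \left(-145\right)^{2}\right) + \left(-21 - 61\right)^{2}} = \frac{1}{\left(-213 + 2 \cdot 21025\right) + \left(-82\right)^{2}} = \frac{1}{\left(-213 + 42050\right) + 6724} = \frac{1}{41837 + 6724} = \frac{1}{48561}$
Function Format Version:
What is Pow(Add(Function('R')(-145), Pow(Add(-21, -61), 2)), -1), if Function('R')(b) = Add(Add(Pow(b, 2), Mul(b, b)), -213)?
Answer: Rational(1, 48561) ≈ 2.0593e-5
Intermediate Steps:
Function('R')(b) = Add(-213, Mul(2, Pow(b, 2))) (Function('R')(b) = Add(Add(Pow(b, 2), Pow(b, 2)), -213) = Add(Mul(2, Pow(b, 2)), -213) = Add(-213, Mul(2, Pow(b, 2))))
Pow(Add(Function('R')(-145), Pow(Add(-21, -61), 2)), -1) = Pow(Add(Add(-213, Mul(2, Pow(-145, 2))), Pow(Add(-21, -61), 2)), -1) = Pow(Add(Add(-213, Mul(2, 21025)), Pow(-82, 2)), -1) = Pow(Add(Add(-213, 42050), 6724), -1) = Pow(Add(41837, 6724), -1) = Pow(48561, -1) = Rational(1, 48561)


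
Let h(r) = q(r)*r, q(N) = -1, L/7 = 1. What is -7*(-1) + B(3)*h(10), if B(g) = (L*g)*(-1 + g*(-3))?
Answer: 2107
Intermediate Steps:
L = 7 (L = 7*1 = 7)
h(r) = -r
B(g) = 7*g*(-1 - 3*g) (B(g) = (7*g)*(-1 + g*(-3)) = (7*g)*(-1 - 3*g) = 7*g*(-1 - 3*g))
-7*(-1) + B(3)*h(10) = -7*(-1) + (-7*3*(1 + 3*3))*(-1*10) = 7 - 7*3*(1 + 9)*(-10) = 7 - 7*3*10*(-10) = 7 - 210*(-10) = 7 + 2100 = 2107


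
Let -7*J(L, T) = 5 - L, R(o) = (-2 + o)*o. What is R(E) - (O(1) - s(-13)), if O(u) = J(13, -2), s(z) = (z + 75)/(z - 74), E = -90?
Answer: 5041390/609 ≈ 8278.1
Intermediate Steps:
R(o) = o*(-2 + o)
s(z) = (75 + z)/(-74 + z)
J(L, T) = -5/7 + L/7 (J(L, T) = -(5 - L)/7 = -5/7 + L/7)
O(u) = 8/7 (O(u) = -5/7 + (1/7)*13 = -5/7 + 13/7 = 8/7)
R(E) - (O(1) - s(-13)) = -90*(-2 - 90) - (8/7 - (75 - 13)/(-74 - 13)) = -90*(-92) - (8/7 - 62/(-87)) = 8280 - (8/7 - (-1)*62/87) = 8280 - (8/7 - 1*(-62/87)) = 8280 - (8/7 + 62/87) = 8280 - 1*1130/609 = 8280 - 1130/609 = 5041390/609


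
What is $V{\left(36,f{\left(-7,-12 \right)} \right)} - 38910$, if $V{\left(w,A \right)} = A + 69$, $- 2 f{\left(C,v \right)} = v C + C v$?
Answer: $-38925$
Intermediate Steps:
$f{\left(C,v \right)} = - C v$ ($f{\left(C,v \right)} = - \frac{v C + C v}{2} = - \frac{C v + C v}{2} = - \frac{2 C v}{2} = - C v$)
$V{\left(w,A \right)} = 69 + A$
$V{\left(36,f{\left(-7,-12 \right)} \right)} - 38910 = \left(69 - \left(-7\right) \left(-12\right)\right) - 38910 = \left(69 - 84\right) - 38910 = -15 - 38910 = -38925$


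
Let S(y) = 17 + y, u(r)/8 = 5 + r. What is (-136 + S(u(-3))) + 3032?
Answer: 2929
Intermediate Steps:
u(r) = 40 + 8*r (u(r) = 8*(5 + r) = 40 + 8*r)
(-136 + S(u(-3))) + 3032 = (-136 + (17 + (40 + 8*(-3)))) + 3032 = (-136 + (17 + (40 - 24))) + 3032 = (-136 + (17 + 16)) + 3032 = (-136 + 33) + 3032 = -103 + 3032 = 2929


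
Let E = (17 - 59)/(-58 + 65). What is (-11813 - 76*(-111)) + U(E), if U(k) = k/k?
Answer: -3376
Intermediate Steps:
E = -6 (E = -42/7 = -42*⅐ = -6)
U(k) = 1
(-11813 - 76*(-111)) + U(E) = (-11813 - 76*(-111)) + 1 = (-11813 + 8436) + 1 = -3377 + 1 = -3376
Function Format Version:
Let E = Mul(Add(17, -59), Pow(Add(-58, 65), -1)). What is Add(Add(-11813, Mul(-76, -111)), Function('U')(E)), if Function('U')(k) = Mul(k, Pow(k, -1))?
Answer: -3376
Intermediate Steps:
E = -6 (E = Mul(-42, Pow(7, -1)) = Mul(-42, Rational(1, 7)) = -6)
Function('U')(k) = 1
Add(Add(-11813, Mul(-76, -111)), Function('U')(E)) = Add(Add(-11813, Mul(-76, -111)), 1) = Add(Add(-11813, 8436), 1) = Add(-3377, 1) = -3376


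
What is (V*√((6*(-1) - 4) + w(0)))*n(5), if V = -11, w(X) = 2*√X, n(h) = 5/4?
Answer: -55*I*√10/4 ≈ -43.481*I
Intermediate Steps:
n(h) = 5/4 (n(h) = 5*(¼) = 5/4)
(V*√((6*(-1) - 4) + w(0)))*n(5) = -11*√((6*(-1) - 4) + 2*√0)*(5/4) = -11*√((-6 - 4) + 2*0)*(5/4) = -11*√(-10 + 0)*(5/4) = -11*I*√10*(5/4) = -55*I*√10/4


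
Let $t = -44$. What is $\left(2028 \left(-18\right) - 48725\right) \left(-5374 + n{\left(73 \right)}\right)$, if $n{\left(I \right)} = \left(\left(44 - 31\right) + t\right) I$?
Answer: $650893873$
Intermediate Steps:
$n{\left(I \right)} = - 31 I$ ($n{\left(I \right)} = \left(\left(44 - 31\right) - 44\right) I = \left(13 - 44\right) I = - 31 I$)
$\left(2028 \left(-18\right) - 48725\right) \left(-5374 + n{\left(73 \right)}\right) = \left(2028 \left(-18\right) - 48725\right) \left(-5374 - 2263\right) = \left(-36504 - 48725\right) \left(-5374 - 2263\right) = \left(-85229\right) \left(-7637\right) = 650893873$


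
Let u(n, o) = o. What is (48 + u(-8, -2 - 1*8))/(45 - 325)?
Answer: -19/140 ≈ -0.13571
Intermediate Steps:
(48 + u(-8, -2 - 1*8))/(45 - 325) = (48 + (-2 - 1*8))/(45 - 325) = (48 + (-2 - 8))/(-280) = (48 - 10)*(-1/280) = 38*(-1/280) = -19/140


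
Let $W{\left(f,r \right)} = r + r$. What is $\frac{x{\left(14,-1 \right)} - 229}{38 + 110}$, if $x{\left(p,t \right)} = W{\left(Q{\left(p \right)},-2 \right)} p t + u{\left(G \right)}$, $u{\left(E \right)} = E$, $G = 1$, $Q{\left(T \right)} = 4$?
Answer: $- \frac{43}{37} \approx -1.1622$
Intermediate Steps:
$W{\left(f,r \right)} = 2 r$
$x{\left(p,t \right)} = 1 - 4 p t$ ($x{\left(p,t \right)} = 2 \left(-2\right) p t + 1 = - 4 p t + 1 = 1 - 4 p t$)
$\frac{x{\left(14,-1 \right)} - 229}{38 + 110} = \frac{\left(1 - 56 \left(-1\right)\right) - 229}{38 + 110} = \frac{\left(1 + 56\right) - 229}{148} = \left(57 - 229\right) \frac{1}{148} = \left(-172\right) \frac{1}{148} = - \frac{43}{37}$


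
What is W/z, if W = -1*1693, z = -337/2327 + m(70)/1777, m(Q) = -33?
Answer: 7000688747/675640 ≈ 10362.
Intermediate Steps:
z = -675640/4135079 (z = -337/2327 - 33/1777 = -675640/4135079 ≈ -0.16339)
W = -1693
W/z = -1693/(-675640/4135079) = -1693*(-4135079/675640) = 7000688747/675640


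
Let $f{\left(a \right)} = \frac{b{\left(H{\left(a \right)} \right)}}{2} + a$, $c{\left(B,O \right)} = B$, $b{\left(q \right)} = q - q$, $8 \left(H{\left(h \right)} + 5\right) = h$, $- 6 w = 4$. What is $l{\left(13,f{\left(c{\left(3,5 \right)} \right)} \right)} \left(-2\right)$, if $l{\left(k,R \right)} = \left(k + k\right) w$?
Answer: $\frac{104}{3} \approx 34.667$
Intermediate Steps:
$w = - \frac{2}{3}$ ($w = \left(- \frac{1}{6}\right) 4 = - \frac{2}{3} \approx -0.66667$)
$H{\left(h \right)} = -5 + \frac{h}{8}$
$b{\left(q \right)} = 0$
$f{\left(a \right)} = a$ ($f{\left(a \right)} = \frac{0}{2} + a = 0 \cdot \frac{1}{2} + a = 0 + a = a$)
$l{\left(k,R \right)} = - \frac{4 k}{3}$ ($l{\left(k,R \right)} = \left(k + k\right) \left(- \frac{2}{3}\right) = 2 k \left(- \frac{2}{3}\right) = - \frac{4 k}{3}$)
$l{\left(13,f{\left(c{\left(3,5 \right)} \right)} \right)} \left(-2\right) = \left(- \frac{4}{3}\right) 13 \left(-2\right) = \left(- \frac{52}{3}\right) \left(-2\right) = \frac{104}{3}$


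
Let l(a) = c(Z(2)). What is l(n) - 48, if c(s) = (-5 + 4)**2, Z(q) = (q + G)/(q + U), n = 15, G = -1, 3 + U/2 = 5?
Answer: -47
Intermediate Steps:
U = 4 (U = -6 + 2*5 = -6 + 10 = 4)
Z(q) = (-1 + q)/(4 + q) (Z(q) = (q - 1)/(q + 4) = (-1 + q)/(4 + q))
c(s) = 1 (c(s) = (-1)**2 = 1)
l(a) = 1
l(n) - 48 = 1 - 48 = -47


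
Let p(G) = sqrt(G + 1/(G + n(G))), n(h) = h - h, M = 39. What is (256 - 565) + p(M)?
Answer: -309 + sqrt(59358)/39 ≈ -302.75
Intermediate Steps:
n(h) = 0
p(G) = sqrt(G + 1/G) (p(G) = sqrt(G + 1/(G + 0)) = sqrt(G + 1/G))
(256 - 565) + p(M) = (256 - 565) + sqrt(39 + 1/39) = -309 + sqrt(39 + 1/39) = -309 + sqrt(1522/39) = -309 + sqrt(59358)/39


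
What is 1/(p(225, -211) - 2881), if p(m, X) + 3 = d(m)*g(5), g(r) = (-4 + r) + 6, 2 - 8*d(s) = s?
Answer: -8/24633 ≈ -0.00032477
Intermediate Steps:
d(s) = ¼ - s/8
g(r) = 2 + r
p(m, X) = -5/4 - 7*m/8 (p(m, X) = -3 + (¼ - m/8)*(2 + 5) = -3 + (¼ - m/8)*7 = -3 + (7/4 - 7*m/8) = -5/4 - 7*m/8)
1/(p(225, -211) - 2881) = 1/((-5/4 - 7/8*225) - 2881) = 1/((-5/4 - 1575/8) - 2881) = 1/(-1585/8 - 2881) = 1/(-24633/8) = -8/24633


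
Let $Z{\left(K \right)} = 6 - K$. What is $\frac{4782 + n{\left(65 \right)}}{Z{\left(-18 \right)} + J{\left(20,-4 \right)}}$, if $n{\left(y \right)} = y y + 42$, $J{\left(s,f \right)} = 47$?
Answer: $\frac{9049}{71} \approx 127.45$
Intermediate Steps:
$n{\left(y \right)} = 42 + y^{2}$ ($n{\left(y \right)} = y^{2} + 42 = 42 + y^{2}$)
$\frac{4782 + n{\left(65 \right)}}{Z{\left(-18 \right)} + J{\left(20,-4 \right)}} = \frac{4782 + \left(42 + 65^{2}\right)}{\left(6 - -18\right) + 47} = \frac{4782 + \left(42 + 4225\right)}{\left(6 + 18\right) + 47} = \frac{4782 + 4267}{24 + 47} = \frac{9049}{71}$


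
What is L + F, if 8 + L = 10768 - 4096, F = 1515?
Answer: 8179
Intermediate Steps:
L = 6664 (L = -8 + (10768 - 4096) = -8 + 6672 = 6664)
L + F = 6664 + 1515 = 8179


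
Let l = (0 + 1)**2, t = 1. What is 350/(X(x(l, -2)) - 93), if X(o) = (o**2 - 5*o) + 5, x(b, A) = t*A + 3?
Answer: -175/46 ≈ -3.8043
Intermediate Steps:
l = 1 (l = 1**2 = 1)
x(b, A) = 3 + A (x(b, A) = 1*A + 3 = A + 3 = 3 + A)
X(o) = 5 + o**2 - 5*o
350/(X(x(l, -2)) - 93) = 350/((5 + (3 - 2)**2 - 5*(3 - 2)) - 93) = 350/((5 + 1**2 - 5*1) - 93) = 350/((5 + 1 - 5) - 93) = 350/(1 - 93) = 350/(-92) = 350*(-1/92) = -175/46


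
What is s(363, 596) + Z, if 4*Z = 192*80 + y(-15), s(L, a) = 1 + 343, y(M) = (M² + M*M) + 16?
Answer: 8601/2 ≈ 4300.5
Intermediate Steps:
y(M) = 16 + 2*M² (y(M) = (M² + M²) + 16 = 2*M² + 16 = 16 + 2*M²)
s(L, a) = 344
Z = 7913/2 (Z = (192*80 + (16 + 2*(-15)²))/4 = (15360 + (16 + 2*225))/4 = (15360 + (16 + 450))/4 = (15360 + 466)/4 = (¼)*15826 = 7913/2 ≈ 3956.5)
s(363, 596) + Z = 344 + 7913/2 = 8601/2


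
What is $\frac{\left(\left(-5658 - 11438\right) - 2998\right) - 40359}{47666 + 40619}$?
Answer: $- \frac{60453}{88285} \approx -0.68475$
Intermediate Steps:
$\frac{\left(\left(-5658 - 11438\right) - 2998\right) - 40359}{47666 + 40619} = \frac{\left(-17096 - 2998\right) - 40359}{88285} = \left(-20094 - 40359\right) \frac{1}{88285} = \left(-60453\right) \frac{1}{88285} = - \frac{60453}{88285}$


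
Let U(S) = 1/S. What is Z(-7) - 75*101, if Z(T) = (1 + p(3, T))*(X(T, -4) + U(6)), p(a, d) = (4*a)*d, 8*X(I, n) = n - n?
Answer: -45533/6 ≈ -7588.8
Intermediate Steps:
U(S) = 1/S
X(I, n) = 0 (X(I, n) = (n - n)/8 = (⅛)*0 = 0)
p(a, d) = 4*a*d
Z(T) = ⅙ + 2*T (Z(T) = (1 + 4*3*T)*(0 + 1/6) = (1 + 12*T)*(0 + ⅙) = (1 + 12*T)*(⅙) = ⅙ + 2*T)
Z(-7) - 75*101 = (⅙ + 2*(-7)) - 75*101 = (⅙ - 14) - 7575 = -83/6 - 7575 = -45533/6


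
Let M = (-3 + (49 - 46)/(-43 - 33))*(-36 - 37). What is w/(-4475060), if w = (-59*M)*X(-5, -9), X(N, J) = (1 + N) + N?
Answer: -8954253/340104560 ≈ -0.026328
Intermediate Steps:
X(N, J) = 1 + 2*N
M = 16863/76 (M = (-3 + 3/(-76))*(-73) = (-3 + 3*(-1/76))*(-73) = (-3 - 3/76)*(-73) = -231/76*(-73) = 16863/76 ≈ 221.88)
w = 8954253/76 (w = (-59*16863/76)*(1 + 2*(-5)) = -994917*(1 - 10)/76 = -994917/76*(-9) = 8954253/76 ≈ 1.1782e+5)
w/(-4475060) = (8954253/76)/(-4475060) = (8954253/76)*(-1/4475060) = -8954253/340104560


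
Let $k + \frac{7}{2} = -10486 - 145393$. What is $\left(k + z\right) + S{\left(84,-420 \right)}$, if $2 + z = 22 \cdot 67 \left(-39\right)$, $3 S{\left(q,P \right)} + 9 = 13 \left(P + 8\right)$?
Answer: $- \frac{1290953}{6} \approx -2.1516 \cdot 10^{5}$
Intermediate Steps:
$S{\left(q,P \right)} = \frac{95}{3} + \frac{13 P}{3}$ ($S{\left(q,P \right)} = -3 + \frac{13 \left(P + 8\right)}{3} = -3 + \frac{13 \left(8 + P\right)}{3} = -3 + \frac{104 + 13 P}{3} = -3 + \left(\frac{104}{3} + \frac{13 P}{3}\right) = \frac{95}{3} + \frac{13 P}{3}$)
$z = -57488$ ($z = -2 + 22 \cdot 67 \left(-39\right) = -2 + 1474 \left(-39\right) = -2 - 57486 = -57488$)
$k = - \frac{311765}{2}$ ($k = - \frac{7}{2} - 155879 = - \frac{311765}{2} \approx -1.5588 \cdot 10^{5}$)
$\left(k + z\right) + S{\left(84,-420 \right)} = \left(- \frac{311765}{2} - 57488\right) + \left(\frac{95}{3} + \frac{13}{3} \left(-420\right)\right) = - \frac{426741}{2} + \left(\frac{95}{3} - 1820\right) = - \frac{426741}{2} - \frac{5365}{3} = - \frac{1290953}{6}$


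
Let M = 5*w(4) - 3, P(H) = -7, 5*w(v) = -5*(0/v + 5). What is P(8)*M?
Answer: 196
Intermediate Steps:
w(v) = -5 (w(v) = (-5*(0/v + 5))/5 = (-5*(0 + 5))/5 = (-5*5)/5 = (⅕)*(-25) = -5)
M = -28 (M = 5*(-5) - 3 = -25 - 3 = -28)
P(8)*M = -7*(-28) = 196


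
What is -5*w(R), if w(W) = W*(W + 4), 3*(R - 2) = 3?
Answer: -105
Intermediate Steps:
R = 3 (R = 2 + (1/3)*3 = 2 + 1 = 3)
w(W) = W*(4 + W)
-5*w(R) = -15*(4 + 3) = -15*7 = -5*21 = -105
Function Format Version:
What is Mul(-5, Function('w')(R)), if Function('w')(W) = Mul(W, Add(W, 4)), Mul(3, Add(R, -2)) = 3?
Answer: -105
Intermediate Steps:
R = 3 (R = Add(2, Mul(Rational(1, 3), 3)) = Add(2, 1) = 3)
Function('w')(W) = Mul(W, Add(4, W))
Mul(-5, Function('w')(R)) = Mul(-5, Mul(3, Add(4, 3))) = Mul(-5, Mul(3, 7)) = Mul(-5, 21) = -105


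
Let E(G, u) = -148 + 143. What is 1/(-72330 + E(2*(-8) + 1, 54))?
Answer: -1/72335 ≈ -1.3825e-5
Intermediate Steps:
E(G, u) = -5
1/(-72330 + E(2*(-8) + 1, 54)) = 1/(-72330 - 5) = 1/(-72335) = -1/72335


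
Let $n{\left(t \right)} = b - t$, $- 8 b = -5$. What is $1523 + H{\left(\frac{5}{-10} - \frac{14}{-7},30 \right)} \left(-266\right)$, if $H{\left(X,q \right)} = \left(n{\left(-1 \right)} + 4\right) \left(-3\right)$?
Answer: $\frac{24047}{4} \approx 6011.8$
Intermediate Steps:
$b = \frac{5}{8}$ ($b = \left(- \frac{1}{8}\right) \left(-5\right) = \frac{5}{8} \approx 0.625$)
$n{\left(t \right)} = \frac{5}{8} - t$
$H{\left(X,q \right)} = - \frac{135}{8}$ ($H{\left(X,q \right)} = \left(\left(\frac{5}{8} - -1\right) + 4\right) \left(-3\right) = \left(\left(\frac{5}{8} + 1\right) + 4\right) \left(-3\right) = \left(\frac{13}{8} + 4\right) \left(-3\right) = \frac{45}{8} \left(-3\right) = - \frac{135}{8}$)
$1523 + H{\left(\frac{5}{-10} - \frac{14}{-7},30 \right)} \left(-266\right) = 1523 - - \frac{17955}{4} = 1523 + \frac{17955}{4} = \frac{24047}{4}$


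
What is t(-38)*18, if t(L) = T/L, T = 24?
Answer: -216/19 ≈ -11.368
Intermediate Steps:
t(L) = 24/L
t(-38)*18 = (24/(-38))*18 = (24*(-1/38))*18 = -12/19*18 = -216/19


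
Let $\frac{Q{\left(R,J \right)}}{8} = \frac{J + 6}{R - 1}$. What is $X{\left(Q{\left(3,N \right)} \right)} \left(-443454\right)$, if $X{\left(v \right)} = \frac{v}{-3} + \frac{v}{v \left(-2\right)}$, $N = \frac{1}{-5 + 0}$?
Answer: $\frac{18255523}{5} \approx 3.6511 \cdot 10^{6}$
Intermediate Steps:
$N = - \frac{1}{5}$ ($N = \frac{1}{-5} = - \frac{1}{5} \approx -0.2$)
$Q{\left(R,J \right)} = \frac{8 \left(6 + J\right)}{-1 + R}$ ($Q{\left(R,J \right)} = 8 \frac{J + 6}{R - 1} = 8 \frac{6 + J}{-1 + R} = \frac{8 \left(6 + J\right)}{-1 + R}$)
$X{\left(v \right)} = - \frac{1}{2} - \frac{v}{3}$ ($X{\left(v \right)} = v \left(- \frac{1}{3}\right) + \frac{v}{\left(-2\right) v} = - \frac{v}{3} + v \left(- \frac{1}{2 v}\right) = - \frac{v}{3} - \frac{1}{2} = - \frac{1}{2} - \frac{v}{3}$)
$X{\left(Q{\left(3,N \right)} \right)} \left(-443454\right) = \left(- \frac{1}{2} - \frac{8 \frac{1}{-1 + 3} \left(6 - \frac{1}{5}\right)}{3}\right) \left(-443454\right) = \left(- \frac{1}{2} - \frac{8 \cdot \frac{1}{2} \cdot \frac{29}{5}}{3}\right) \left(-443454\right) = \left(- \frac{1}{2} - \frac{116}{15}\right) \left(-443454\right) = \left(- \frac{247}{30}\right) \left(-443454\right) = \frac{18255523}{5}$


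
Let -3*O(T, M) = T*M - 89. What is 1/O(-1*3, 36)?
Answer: 3/197 ≈ 0.015228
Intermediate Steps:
O(T, M) = 89/3 - M*T/3 (O(T, M) = -(T*M - 89)/3 = -(M*T - 89)/3 = -(-89 + M*T)/3 = 89/3 - M*T/3)
1/O(-1*3, 36) = 1/(89/3 - ⅓*36*(-1*3)) = 1/(89/3 - ⅓*36*(-3)) = 1/(89/3 + 36) = 1/(197/3) = 3/197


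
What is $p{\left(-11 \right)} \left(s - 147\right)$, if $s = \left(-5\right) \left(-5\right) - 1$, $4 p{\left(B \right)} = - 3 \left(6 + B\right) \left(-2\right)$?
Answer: $\frac{1845}{2} \approx 922.5$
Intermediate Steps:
$p{\left(B \right)} = 9 + \frac{3 B}{2}$ ($p{\left(B \right)} = \frac{- 3 \left(6 + B\right) \left(-2\right)}{4} = \frac{\left(-18 - 3 B\right) \left(-2\right)}{4} = \frac{36 + 6 B}{4} = 9 + \frac{3 B}{2}$)
$s = 24$ ($s = 25 - 1 = 24$)
$p{\left(-11 \right)} \left(s - 147\right) = \left(9 + \frac{3}{2} \left(-11\right)\right) \left(24 - 147\right) = \left(9 - \frac{33}{2}\right) \left(-123\right) = \left(- \frac{15}{2}\right) \left(-123\right) = \frac{1845}{2}$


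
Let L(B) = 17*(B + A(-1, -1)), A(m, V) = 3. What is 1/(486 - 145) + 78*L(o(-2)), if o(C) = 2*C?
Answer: -452165/341 ≈ -1326.0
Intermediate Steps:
L(B) = 51 + 17*B (L(B) = 17*(B + 3) = 17*(3 + B) = 51 + 17*B)
1/(486 - 145) + 78*L(o(-2)) = 1/(486 - 145) + 78*(51 + 17*(2*(-2))) = 1/341 + 78*(51 + 17*(-4)) = 1/341 + 78*(51 - 68) = 1/341 + 78*(-17) = 1/341 - 1326 = -452165/341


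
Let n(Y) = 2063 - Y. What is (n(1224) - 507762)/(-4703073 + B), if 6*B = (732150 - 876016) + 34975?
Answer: 1013846/9442443 ≈ 0.10737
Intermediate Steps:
B = -36297/2 (B = ((732150 - 876016) + 34975)/6 = (-143866 + 34975)/6 = (1/6)*(-108891) = -36297/2 ≈ -18149.)
(n(1224) - 507762)/(-4703073 + B) = ((2063 - 1*1224) - 507762)/(-4703073 - 36297/2) = ((2063 - 1224) - 507762)/(-9442443/2) = (839 - 507762)*(-2/9442443) = -506923*(-2/9442443) = 1013846/9442443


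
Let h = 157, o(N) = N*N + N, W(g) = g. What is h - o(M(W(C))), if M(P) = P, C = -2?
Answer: 155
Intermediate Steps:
o(N) = N + N² (o(N) = N² + N = N + N²)
h - o(M(W(C))) = 157 - (-2)*(1 - 2) = 157 - (-2)*(-1) = 157 - 1*2 = 157 - 2 = 155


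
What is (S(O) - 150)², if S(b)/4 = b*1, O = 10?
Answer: 12100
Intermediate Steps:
S(b) = 4*b (S(b) = 4*(b*1) = 4*b)
(S(O) - 150)² = (4*10 - 150)² = (40 - 150)² = (-110)² = 12100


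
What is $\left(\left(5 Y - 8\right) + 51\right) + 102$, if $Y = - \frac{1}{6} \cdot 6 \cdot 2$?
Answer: $135$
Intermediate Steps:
$Y = -2$ ($Y = \left(-1\right) \frac{1}{6} \cdot 6 \cdot 2 = \left(- \frac{1}{6}\right) 6 \cdot 2 = \left(-1\right) 2 = -2$)
$\left(\left(5 Y - 8\right) + 51\right) + 102 = \left(\left(5 \left(-2\right) - 8\right) + 51\right) + 102 = \left(\left(-10 - 8\right) + 51\right) + 102 = \left(-18 + 51\right) + 102 = 33 + 102 = 135$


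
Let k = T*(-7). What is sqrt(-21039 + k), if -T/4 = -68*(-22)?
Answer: sqrt(20849) ≈ 144.39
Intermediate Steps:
T = -5984 (T = -(-272)*(-22) = -4*1496 = -5984)
k = 41888 (k = -5984*(-7) = 41888)
sqrt(-21039 + k) = sqrt(-21039 + 41888) = sqrt(20849)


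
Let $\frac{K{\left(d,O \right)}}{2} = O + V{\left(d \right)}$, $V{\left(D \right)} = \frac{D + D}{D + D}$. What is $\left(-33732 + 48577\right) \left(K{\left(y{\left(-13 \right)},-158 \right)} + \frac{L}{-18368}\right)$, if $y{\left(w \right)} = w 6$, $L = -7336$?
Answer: $- \frac{1526971545}{328} \approx -4.6554 \cdot 10^{6}$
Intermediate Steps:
$y{\left(w \right)} = 6 w$
$V{\left(D \right)} = 1$ ($V{\left(D \right)} = \frac{2 D}{2 D} = 2 D \frac{1}{2 D} = 1$)
$K{\left(d,O \right)} = 2 + 2 O$ ($K{\left(d,O \right)} = 2 \left(O + 1\right) = 2 \left(1 + O\right) = 2 + 2 O$)
$\left(-33732 + 48577\right) \left(K{\left(y{\left(-13 \right)},-158 \right)} + \frac{L}{-18368}\right) = \left(-33732 + 48577\right) \left(\left(2 + 2 \left(-158\right)\right) - \frac{7336}{-18368}\right) = 14845 \left(\left(2 - 316\right) - - \frac{131}{328}\right) = 14845 \left(-314 + \frac{131}{328}\right) = 14845 \left(- \frac{102861}{328}\right) = - \frac{1526971545}{328}$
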